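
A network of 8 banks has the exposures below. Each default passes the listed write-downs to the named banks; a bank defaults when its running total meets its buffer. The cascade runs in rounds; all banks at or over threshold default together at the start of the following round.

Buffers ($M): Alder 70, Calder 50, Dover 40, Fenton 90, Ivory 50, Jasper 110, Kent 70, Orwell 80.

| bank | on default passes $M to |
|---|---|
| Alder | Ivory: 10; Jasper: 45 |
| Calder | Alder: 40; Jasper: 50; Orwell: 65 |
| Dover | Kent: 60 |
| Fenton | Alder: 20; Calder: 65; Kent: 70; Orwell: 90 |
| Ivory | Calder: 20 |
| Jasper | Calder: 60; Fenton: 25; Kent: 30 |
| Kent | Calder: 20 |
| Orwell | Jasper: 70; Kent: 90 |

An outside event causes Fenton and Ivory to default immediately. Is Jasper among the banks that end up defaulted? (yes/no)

yes

Round 1 — Fenton, Ivory default (initial).
  Alder: +20 → 20 < 70
  Calder: +65+20 → 85 ≥ 50
  Kent: +70 → 70 ≥ 70
  Orwell: +90 → 90 ≥ 80
Round 2 — Calder, Kent, Orwell default.
  Alder: +40 → 60 < 70
  Jasper: +50+70 → 120 ≥ 110
Round 3 — Jasper defaults.
No further defaults.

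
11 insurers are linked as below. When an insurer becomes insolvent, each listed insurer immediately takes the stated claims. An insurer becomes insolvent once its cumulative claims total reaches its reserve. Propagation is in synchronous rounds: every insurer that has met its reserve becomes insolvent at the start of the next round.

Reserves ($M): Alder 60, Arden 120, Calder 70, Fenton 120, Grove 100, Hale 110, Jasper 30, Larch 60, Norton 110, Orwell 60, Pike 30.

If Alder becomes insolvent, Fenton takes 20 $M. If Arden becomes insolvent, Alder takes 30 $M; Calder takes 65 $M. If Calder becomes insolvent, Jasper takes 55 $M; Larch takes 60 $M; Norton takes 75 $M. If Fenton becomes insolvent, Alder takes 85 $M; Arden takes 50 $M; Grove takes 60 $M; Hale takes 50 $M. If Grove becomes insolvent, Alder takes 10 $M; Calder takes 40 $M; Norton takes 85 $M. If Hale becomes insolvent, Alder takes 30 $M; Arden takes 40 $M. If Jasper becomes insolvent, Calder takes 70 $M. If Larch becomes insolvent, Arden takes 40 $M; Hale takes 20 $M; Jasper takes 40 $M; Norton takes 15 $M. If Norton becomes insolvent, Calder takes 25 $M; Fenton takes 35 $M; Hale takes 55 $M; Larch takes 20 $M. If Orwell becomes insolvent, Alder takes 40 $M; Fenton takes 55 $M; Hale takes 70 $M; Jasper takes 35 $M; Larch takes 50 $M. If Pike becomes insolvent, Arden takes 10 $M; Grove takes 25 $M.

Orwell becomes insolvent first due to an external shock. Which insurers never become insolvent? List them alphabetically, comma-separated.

Round 1 — Orwell becomes insolvent (initial).
  Alder: +40 → 40 < 60
  Fenton: +55 → 55 < 120
  Hale: +70 → 70 < 110
  Jasper: +35 → 35 ≥ 30
  Larch: +50 → 50 < 60
Round 2 — Jasper becomes insolvent.
  Calder: +70 → 70 ≥ 70
Round 3 — Calder becomes insolvent.
  Larch: +60 → 110 ≥ 60
  Norton: +75 → 75 < 110
Round 4 — Larch becomes insolvent.
  Arden: +40 → 40 < 120
  Hale: +20 → 90 < 110
  Norton: +15 → 90 < 110
No further insolvencies.

Alder, Arden, Fenton, Grove, Hale, Norton, Pike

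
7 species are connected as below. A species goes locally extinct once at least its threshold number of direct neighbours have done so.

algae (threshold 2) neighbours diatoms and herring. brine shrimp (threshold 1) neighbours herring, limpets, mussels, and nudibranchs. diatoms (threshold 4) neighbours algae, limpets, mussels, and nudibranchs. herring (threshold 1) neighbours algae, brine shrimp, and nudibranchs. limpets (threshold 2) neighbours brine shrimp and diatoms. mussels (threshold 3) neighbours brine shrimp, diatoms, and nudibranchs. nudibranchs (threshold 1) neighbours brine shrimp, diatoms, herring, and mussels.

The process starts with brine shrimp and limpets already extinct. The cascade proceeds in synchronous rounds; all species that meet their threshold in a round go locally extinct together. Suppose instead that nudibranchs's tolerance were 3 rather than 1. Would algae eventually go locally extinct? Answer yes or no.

no

With nudibranchs's tolerance at 3:
Round 1 — brine shrimp, limpets go locally extinct (initial).
Round 2 — checking thresholds:
  diatoms: 1 of 4 neighbours < 4, holds.
  herring: 1 of 3 neighbours ≥ 1, goes locally extinct.
  mussels: 1 of 3 neighbours < 3, holds.
  nudibranchs: 1 of 4 neighbours < 3, holds.
Round 3 — no new extinctions; cascade stops.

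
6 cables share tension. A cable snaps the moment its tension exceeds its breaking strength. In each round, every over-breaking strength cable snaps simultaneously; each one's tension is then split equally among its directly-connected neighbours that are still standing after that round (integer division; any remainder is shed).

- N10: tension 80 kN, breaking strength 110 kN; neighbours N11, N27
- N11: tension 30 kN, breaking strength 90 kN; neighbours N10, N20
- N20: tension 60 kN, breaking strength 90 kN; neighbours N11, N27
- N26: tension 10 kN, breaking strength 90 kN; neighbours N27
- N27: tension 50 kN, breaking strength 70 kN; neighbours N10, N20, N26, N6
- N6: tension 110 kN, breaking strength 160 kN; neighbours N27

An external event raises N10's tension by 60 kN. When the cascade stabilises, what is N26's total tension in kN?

50

Round 1 — N10 at 140 > 110. N10 snaps.
  N10 sheds 140 kN to N11, N27: 70 each.
    N11: 30+70 = 100 > 90
    N27: 50+70 = 120 > 70
Round 2 — N11, N27 snap.
  N11 sheds 100 kN to N20: 100 each.
    N20: 60+100 = 160 > 90
  N27 sheds 120 kN to N20, N26, N6: 40 each.
    N20: 160+40 = 200 > 90
    N26: 10+40 = 50 ≤ 90
    N6: 110+40 = 150 ≤ 160
Round 3 — N20 snaps.
  N20 sheds 200 kN: no online neighbours, lost.
No further breaks.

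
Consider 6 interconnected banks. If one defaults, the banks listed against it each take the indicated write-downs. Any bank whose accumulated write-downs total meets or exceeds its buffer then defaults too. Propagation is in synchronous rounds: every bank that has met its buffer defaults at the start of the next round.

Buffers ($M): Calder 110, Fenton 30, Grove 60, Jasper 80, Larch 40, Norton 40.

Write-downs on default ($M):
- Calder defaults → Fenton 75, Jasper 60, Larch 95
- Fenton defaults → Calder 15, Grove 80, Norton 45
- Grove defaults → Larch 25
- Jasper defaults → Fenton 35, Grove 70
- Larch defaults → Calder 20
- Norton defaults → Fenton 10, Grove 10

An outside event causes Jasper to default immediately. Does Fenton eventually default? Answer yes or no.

yes

Round 1 — Jasper defaults (initial).
  Fenton: +35 → 35 ≥ 30
  Grove: +70 → 70 ≥ 60
Round 2 — Fenton, Grove default.
  Calder: +15 → 15 < 110
  Larch: +25 → 25 < 40
  Norton: +45 → 45 ≥ 40
Round 3 — Norton defaults.
No further defaults.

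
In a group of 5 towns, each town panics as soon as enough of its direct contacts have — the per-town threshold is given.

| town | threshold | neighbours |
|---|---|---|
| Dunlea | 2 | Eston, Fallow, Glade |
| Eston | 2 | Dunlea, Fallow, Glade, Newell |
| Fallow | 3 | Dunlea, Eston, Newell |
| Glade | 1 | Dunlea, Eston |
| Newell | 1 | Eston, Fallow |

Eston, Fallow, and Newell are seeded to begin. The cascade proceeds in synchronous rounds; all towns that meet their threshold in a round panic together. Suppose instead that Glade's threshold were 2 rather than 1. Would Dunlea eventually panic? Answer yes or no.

yes

With Glade's threshold at 2:
Round 1 — Eston, Fallow, Newell panic (initial).
Round 2 — checking thresholds:
  Dunlea: 2 of 3 neighbours ≥ 2, panics.
  Glade: 1 of 2 neighbours < 2, holds.
Round 3 — checking thresholds:
  Glade: 2 of 2 neighbours ≥ 2, panics.
Round 4 — no new panics; cascade stops.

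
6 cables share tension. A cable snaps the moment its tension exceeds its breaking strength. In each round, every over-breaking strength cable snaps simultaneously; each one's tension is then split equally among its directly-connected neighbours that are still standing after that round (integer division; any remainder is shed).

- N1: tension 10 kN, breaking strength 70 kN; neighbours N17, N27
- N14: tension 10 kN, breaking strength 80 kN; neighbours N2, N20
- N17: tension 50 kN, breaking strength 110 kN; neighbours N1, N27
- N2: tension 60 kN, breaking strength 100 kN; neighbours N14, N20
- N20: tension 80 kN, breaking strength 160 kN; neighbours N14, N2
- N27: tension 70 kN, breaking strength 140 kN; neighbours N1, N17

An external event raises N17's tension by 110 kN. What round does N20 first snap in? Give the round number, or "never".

Round 1 — N17 at 160 > 110. N17 snaps.
  N17 sheds 160 kN to N1, N27: 80 each.
    N1: 10+80 = 90 > 70
    N27: 70+80 = 150 > 140
Round 2 — N1, N27 snap.
  N1 sheds 90 kN: no online neighbours, lost.
  N27 sheds 150 kN: no online neighbours, lost.
No further breaks.

never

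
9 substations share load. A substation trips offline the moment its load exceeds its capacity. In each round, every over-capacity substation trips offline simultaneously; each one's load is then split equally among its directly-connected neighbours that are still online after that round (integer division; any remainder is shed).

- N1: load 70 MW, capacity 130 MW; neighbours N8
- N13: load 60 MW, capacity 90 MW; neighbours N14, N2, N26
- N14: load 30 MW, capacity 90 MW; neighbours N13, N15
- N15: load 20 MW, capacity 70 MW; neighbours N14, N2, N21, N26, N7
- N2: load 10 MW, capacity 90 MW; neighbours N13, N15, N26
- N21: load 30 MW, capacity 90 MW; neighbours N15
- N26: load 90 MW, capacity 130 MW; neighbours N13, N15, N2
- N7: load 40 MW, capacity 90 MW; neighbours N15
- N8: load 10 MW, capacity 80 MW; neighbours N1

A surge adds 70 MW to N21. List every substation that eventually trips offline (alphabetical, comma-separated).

Round 1 — N21 at 100 > 90. N21 trips offline.
  N21 sheds 100 MW to N15: 100 each.
    N15: 20+100 = 120 > 70
Round 2 — N15 trips offline.
  N15 sheds 120 MW to N14, N2, N26, N7: 30 each.
    N14: 30+30 = 60 ≤ 90
    N2: 10+30 = 40 ≤ 90
    N26: 90+30 = 120 ≤ 130
    N7: 40+30 = 70 ≤ 90
No further trips.

N15, N21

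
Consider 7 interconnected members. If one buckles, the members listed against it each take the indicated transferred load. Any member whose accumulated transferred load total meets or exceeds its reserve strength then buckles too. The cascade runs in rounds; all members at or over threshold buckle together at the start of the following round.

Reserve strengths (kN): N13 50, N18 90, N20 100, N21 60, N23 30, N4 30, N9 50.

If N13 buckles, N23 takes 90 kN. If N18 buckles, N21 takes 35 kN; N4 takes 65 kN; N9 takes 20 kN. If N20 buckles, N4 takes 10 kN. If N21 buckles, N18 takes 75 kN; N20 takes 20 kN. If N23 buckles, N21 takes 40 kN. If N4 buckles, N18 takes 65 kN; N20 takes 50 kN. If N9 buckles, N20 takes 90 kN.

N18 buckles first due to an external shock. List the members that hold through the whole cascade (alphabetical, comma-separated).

N13, N20, N21, N23, N9

Round 1 — N18 buckles (initial).
  N21: +35 → 35 < 60
  N4: +65 → 65 ≥ 30
  N9: +20 → 20 < 50
Round 2 — N4 buckles.
  N20: +50 → 50 < 100
No further bucklings.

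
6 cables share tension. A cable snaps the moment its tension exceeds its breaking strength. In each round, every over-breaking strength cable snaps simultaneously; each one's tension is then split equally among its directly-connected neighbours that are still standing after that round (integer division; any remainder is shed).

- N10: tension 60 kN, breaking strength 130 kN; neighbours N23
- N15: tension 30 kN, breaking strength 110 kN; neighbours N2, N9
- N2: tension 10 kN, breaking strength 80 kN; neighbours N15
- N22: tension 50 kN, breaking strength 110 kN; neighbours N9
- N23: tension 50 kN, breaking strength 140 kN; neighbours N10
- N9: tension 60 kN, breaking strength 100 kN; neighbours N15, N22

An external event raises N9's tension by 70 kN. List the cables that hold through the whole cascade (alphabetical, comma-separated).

Round 1 — N9 at 130 > 100. N9 snaps.
  N9 sheds 130 kN to N15, N22: 65 each.
    N15: 30+65 = 95 ≤ 110
    N22: 50+65 = 115 > 110
Round 2 — N22 snaps.
  N22 sheds 115 kN: no online neighbours, lost.
No further breaks.

N10, N15, N2, N23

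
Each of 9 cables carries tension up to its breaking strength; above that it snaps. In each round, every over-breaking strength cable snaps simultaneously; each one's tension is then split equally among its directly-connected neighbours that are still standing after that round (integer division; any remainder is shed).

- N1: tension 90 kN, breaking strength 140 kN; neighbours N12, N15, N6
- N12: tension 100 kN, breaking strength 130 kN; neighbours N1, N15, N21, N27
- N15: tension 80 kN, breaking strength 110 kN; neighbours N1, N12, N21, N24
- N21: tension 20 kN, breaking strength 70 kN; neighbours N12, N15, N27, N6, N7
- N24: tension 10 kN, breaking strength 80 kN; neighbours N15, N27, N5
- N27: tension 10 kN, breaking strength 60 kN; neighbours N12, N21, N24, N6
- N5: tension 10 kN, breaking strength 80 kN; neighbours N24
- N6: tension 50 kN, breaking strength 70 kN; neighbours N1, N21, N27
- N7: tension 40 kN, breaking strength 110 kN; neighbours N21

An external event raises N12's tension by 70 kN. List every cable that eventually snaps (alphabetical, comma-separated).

Round 1 — N12 at 170 > 130. N12 snaps.
  N12 sheds 170 kN to N1, N15, N21, N27: 42 each (2 lost).
    N1: 90+42 = 132 ≤ 140
    N15: 80+42 = 122 > 110
    N21: 20+42 = 62 ≤ 70
    N27: 10+42 = 52 ≤ 60
Round 2 — N15 snaps.
  N15 sheds 122 kN to N1, N21, N24: 40 each (2 lost).
    N1: 132+40 = 172 > 140
    N21: 62+40 = 102 > 70
    N24: 10+40 = 50 ≤ 80
Round 3 — N1, N21 snap.
  N1 sheds 172 kN to N6: 172 each.
    N6: 50+172 = 222 > 70
  N21 sheds 102 kN to N27, N6, N7: 34 each.
    N27: 52+34 = 86 > 60
    N6: 222+34 = 256 > 70
    N7: 40+34 = 74 ≤ 110
Round 4 — N27, N6 snap.
  N27 sheds 86 kN to N24: 86 each.
    N24: 50+86 = 136 > 80
  N6 sheds 256 kN: no online neighbours, lost.
Round 5 — N24 snaps.
  N24 sheds 136 kN to N5: 136 each.
    N5: 10+136 = 146 > 80
Round 6 — N5 snaps.
  N5 sheds 146 kN: no online neighbours, lost.
No further breaks.

N1, N12, N15, N21, N24, N27, N5, N6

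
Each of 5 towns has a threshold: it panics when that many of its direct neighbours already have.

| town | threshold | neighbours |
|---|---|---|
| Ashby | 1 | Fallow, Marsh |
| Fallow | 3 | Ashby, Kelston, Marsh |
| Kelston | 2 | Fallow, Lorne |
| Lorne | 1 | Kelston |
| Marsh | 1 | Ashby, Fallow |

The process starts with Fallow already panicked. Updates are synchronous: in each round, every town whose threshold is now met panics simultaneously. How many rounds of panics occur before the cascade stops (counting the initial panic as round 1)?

Round 1 — Fallow panics (initial).
Round 2 — checking thresholds:
  Ashby: 1 of 2 neighbours ≥ 1, panics.
  Kelston: 1 of 2 neighbours < 2, holds.
  Marsh: 1 of 2 neighbours ≥ 1, panics.
Round 3 — no new panics; cascade stops.

2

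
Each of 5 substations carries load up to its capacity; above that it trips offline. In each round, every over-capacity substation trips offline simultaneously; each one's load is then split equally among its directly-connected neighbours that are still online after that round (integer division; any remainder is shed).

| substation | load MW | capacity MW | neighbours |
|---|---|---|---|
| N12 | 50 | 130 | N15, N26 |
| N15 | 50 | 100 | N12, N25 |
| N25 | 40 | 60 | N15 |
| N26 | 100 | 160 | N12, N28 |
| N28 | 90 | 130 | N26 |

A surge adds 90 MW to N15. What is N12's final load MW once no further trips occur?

120

Round 1 — N15 at 140 > 100. N15 trips offline.
  N15 sheds 140 MW to N12, N25: 70 each.
    N12: 50+70 = 120 ≤ 130
    N25: 40+70 = 110 > 60
Round 2 — N25 trips offline.
  N25 sheds 110 MW: no online neighbours, lost.
No further trips.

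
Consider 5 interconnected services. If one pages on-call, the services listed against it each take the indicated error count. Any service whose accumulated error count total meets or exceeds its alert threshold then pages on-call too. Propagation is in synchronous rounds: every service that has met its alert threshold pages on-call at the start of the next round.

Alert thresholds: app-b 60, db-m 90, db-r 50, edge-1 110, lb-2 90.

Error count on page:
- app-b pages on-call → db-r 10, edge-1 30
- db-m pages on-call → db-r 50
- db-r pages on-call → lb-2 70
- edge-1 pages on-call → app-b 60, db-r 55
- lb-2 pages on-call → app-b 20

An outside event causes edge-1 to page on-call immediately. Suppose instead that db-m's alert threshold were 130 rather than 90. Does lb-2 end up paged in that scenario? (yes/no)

no

With db-m's alert threshold at 130:
Round 1 — edge-1 pages on-call (initial).
  app-b: +60 → 60 ≥ 60
  db-r: +55 → 55 ≥ 50
Round 2 — app-b, db-r page on-call.
  lb-2: +70 → 70 < 90
No further pages.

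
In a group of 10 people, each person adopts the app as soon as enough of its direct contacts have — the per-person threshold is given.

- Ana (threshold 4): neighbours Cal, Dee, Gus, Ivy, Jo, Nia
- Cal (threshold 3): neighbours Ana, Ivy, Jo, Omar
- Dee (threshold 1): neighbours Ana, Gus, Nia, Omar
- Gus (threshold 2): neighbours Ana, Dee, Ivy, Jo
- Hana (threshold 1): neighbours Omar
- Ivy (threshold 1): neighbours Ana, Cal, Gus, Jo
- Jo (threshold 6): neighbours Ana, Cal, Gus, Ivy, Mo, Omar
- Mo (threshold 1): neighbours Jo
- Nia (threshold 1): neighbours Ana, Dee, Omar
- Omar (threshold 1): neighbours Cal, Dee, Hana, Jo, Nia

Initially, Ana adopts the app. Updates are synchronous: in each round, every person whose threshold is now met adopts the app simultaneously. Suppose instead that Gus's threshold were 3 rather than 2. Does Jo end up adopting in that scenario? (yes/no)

With Gus's threshold at 3:
Round 1 — Ana adopts the app (initial).
Round 2 — checking thresholds:
  Cal: 1 of 4 neighbours < 3, holds.
  Dee: 1 of 4 neighbours ≥ 1, adopts the app.
  Gus: 1 of 4 neighbours < 3, holds.
  Ivy: 1 of 4 neighbours ≥ 1, adopts the app.
  Jo: 1 of 6 neighbours < 6, holds.
  Nia: 1 of 3 neighbours ≥ 1, adopts the app.
Round 3 — checking thresholds:
  Cal: 2 of 4 neighbours < 3, holds.
  Gus: 3 of 4 neighbours ≥ 3, adopts the app.
  Jo: 2 of 6 neighbours < 6, holds.
  Omar: 2 of 5 neighbours ≥ 1, adopts the app.
Round 4 — checking thresholds:
  Cal: 3 of 4 neighbours ≥ 3, adopts the app.
  Hana: 1 of 1 neighbours ≥ 1, adopts the app.
  Jo: 4 of 6 neighbours < 6, holds.
Round 5 — no new adoptions; cascade stops.

no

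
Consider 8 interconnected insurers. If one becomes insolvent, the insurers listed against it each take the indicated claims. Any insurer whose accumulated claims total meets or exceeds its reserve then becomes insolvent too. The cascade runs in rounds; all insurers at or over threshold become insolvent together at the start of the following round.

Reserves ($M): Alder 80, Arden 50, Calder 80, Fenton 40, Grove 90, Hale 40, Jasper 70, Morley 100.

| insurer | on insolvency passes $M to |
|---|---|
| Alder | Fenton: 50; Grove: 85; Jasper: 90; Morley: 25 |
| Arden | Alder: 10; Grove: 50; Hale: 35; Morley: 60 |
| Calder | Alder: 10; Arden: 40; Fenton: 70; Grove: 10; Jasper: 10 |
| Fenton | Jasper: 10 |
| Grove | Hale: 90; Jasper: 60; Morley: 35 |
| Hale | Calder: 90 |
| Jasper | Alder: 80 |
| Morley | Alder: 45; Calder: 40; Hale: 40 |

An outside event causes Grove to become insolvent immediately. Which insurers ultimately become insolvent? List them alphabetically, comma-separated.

Round 1 — Grove becomes insolvent (initial).
  Hale: +90 → 90 ≥ 40
  Jasper: +60 → 60 < 70
  Morley: +35 → 35 < 100
Round 2 — Hale becomes insolvent.
  Calder: +90 → 90 ≥ 80
Round 3 — Calder becomes insolvent.
  Alder: +10 → 10 < 80
  Arden: +40 → 40 < 50
  Fenton: +70 → 70 ≥ 40
  Jasper: +10 → 70 ≥ 70
Round 4 — Fenton, Jasper become insolvent.
  Alder: +80 → 90 ≥ 80
Round 5 — Alder becomes insolvent.
  Morley: +25 → 60 < 100
No further insolvencies.

Alder, Calder, Fenton, Grove, Hale, Jasper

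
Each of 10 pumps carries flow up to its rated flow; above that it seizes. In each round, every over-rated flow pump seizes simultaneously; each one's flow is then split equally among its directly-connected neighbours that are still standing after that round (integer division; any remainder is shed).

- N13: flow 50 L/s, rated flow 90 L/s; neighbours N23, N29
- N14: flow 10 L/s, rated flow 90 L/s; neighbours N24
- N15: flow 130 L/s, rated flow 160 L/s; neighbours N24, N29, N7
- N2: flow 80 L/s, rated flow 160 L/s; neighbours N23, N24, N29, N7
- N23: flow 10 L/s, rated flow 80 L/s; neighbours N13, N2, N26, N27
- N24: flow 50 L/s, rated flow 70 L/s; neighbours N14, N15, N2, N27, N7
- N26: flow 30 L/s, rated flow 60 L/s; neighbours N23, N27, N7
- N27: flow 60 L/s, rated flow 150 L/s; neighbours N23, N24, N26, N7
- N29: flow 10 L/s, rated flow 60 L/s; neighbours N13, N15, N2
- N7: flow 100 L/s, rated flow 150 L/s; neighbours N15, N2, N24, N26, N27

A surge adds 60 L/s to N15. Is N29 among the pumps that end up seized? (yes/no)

yes

Round 1 — N15 at 190 > 160. N15 seizes.
  N15 sheds 190 L/s to N24, N29, N7: 63 each (1 lost).
    N24: 50+63 = 113 > 70
    N29: 10+63 = 73 > 60
    N7: 100+63 = 163 > 150
Round 2 — N24, N29, N7 seize.
  N24 sheds 113 L/s to N14, N2, N27: 37 each (2 lost).
    N14: 10+37 = 47 ≤ 90
    N2: 80+37 = 117 ≤ 160
    N27: 60+37 = 97 ≤ 150
  N29 sheds 73 L/s to N13, N2: 36 each (1 lost).
    N13: 50+36 = 86 ≤ 90
    N2: 117+36 = 153 ≤ 160
  N7 sheds 163 L/s to N2, N26, N27: 54 each (1 lost).
    N2: 153+54 = 207 > 160
    N26: 30+54 = 84 > 60
    N27: 97+54 = 151 > 150
Round 3 — N2, N26, N27 seize.
  N2 sheds 207 L/s to N23: 207 each.
    N23: 10+207 = 217 > 80
  N26 sheds 84 L/s to N23: 84 each.
    N23: 217+84 = 301 > 80
  N27 sheds 151 L/s to N23: 151 each.
    N23: 301+151 = 452 > 80
Round 4 — N23 seizes.
  N23 sheds 452 L/s to N13: 452 each.
    N13: 86+452 = 538 > 90
Round 5 — N13 seizes.
  N13 sheds 538 L/s: no online neighbours, lost.
No further seizures.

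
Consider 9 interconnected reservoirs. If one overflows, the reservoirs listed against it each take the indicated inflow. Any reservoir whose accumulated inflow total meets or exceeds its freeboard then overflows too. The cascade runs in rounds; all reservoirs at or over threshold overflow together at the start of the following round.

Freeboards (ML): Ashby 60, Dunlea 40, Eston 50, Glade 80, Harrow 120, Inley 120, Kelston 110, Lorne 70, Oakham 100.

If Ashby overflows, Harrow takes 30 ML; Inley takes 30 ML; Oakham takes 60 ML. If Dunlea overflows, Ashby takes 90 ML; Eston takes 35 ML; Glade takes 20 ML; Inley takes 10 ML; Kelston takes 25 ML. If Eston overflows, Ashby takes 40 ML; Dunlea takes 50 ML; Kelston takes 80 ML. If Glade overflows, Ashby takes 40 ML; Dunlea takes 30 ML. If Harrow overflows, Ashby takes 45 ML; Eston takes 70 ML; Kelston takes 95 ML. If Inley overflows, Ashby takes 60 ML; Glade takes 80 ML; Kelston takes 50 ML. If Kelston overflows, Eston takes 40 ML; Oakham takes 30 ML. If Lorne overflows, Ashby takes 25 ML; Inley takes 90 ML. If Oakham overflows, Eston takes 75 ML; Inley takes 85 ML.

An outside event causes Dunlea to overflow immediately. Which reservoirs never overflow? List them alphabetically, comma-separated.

Round 1 — Dunlea overflows (initial).
  Ashby: +90 → 90 ≥ 60
  Eston: +35 → 35 < 50
  Glade: +20 → 20 < 80
  Inley: +10 → 10 < 120
  Kelston: +25 → 25 < 110
Round 2 — Ashby overflows.
  Harrow: +30 → 30 < 120
  Inley: +30 → 40 < 120
  Oakham: +60 → 60 < 100
No further overflows.

Eston, Glade, Harrow, Inley, Kelston, Lorne, Oakham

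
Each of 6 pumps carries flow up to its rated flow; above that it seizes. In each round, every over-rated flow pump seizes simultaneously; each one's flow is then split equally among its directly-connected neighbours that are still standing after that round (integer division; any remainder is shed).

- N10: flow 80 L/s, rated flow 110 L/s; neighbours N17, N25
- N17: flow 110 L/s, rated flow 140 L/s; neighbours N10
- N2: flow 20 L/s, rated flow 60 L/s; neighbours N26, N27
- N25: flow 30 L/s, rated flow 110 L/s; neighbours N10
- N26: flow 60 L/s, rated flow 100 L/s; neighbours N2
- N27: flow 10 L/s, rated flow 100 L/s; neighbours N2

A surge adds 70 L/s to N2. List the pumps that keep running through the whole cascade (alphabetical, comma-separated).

N10, N17, N25, N27

Round 1 — N2 at 90 > 60. N2 seizes.
  N2 sheds 90 L/s to N26, N27: 45 each.
    N26: 60+45 = 105 > 100
    N27: 10+45 = 55 ≤ 100
Round 2 — N26 seizes.
  N26 sheds 105 L/s: no online neighbours, lost.
No further seizures.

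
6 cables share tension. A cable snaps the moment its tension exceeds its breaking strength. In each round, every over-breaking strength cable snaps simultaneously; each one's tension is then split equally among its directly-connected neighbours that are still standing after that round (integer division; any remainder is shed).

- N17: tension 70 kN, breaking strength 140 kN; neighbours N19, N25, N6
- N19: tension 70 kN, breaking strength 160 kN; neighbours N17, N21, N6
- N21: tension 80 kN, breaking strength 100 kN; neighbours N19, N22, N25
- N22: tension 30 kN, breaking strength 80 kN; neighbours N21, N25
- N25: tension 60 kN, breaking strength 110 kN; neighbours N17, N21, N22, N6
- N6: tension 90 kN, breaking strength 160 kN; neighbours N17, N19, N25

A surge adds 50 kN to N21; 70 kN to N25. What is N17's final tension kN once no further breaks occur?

113

Round 1 — N21 at 130 > 100; N25 at 130 > 110. N21, N25 snap.
  N21 sheds 130 kN to N19, N22: 65 each.
    N19: 70+65 = 135 ≤ 160
    N22: 30+65 = 95 > 80
  N25 sheds 130 kN to N17, N22, N6: 43 each (1 lost).
    N17: 70+43 = 113 ≤ 140
    N22: 95+43 = 138 > 80
    N6: 90+43 = 133 ≤ 160
Round 2 — N22 snaps.
  N22 sheds 138 kN: no online neighbours, lost.
No further breaks.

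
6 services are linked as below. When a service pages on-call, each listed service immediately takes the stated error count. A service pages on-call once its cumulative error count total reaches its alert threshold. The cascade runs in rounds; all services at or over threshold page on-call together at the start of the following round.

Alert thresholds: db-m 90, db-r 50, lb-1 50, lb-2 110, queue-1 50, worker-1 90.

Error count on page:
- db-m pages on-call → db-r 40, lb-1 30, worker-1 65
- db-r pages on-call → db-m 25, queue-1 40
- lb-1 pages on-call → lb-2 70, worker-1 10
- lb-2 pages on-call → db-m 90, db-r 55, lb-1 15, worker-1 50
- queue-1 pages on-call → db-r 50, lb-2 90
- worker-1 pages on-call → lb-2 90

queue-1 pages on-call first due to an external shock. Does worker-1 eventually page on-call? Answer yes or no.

no

Round 1 — queue-1 pages on-call (initial).
  db-r: +50 → 50 ≥ 50
  lb-2: +90 → 90 < 110
Round 2 — db-r pages on-call.
  db-m: +25 → 25 < 90
No further pages.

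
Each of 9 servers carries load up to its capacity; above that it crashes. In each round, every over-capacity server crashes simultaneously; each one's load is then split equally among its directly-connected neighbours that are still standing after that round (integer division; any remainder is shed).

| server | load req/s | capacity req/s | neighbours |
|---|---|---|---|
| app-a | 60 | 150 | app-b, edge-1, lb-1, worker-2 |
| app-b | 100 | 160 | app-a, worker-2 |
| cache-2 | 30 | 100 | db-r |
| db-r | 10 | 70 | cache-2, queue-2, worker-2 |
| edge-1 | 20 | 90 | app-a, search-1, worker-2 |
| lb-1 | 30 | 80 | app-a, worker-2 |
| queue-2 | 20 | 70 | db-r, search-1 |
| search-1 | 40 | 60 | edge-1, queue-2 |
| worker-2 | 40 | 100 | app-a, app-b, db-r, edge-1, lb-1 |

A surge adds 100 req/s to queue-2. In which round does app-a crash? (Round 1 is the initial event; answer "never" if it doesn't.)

never

Round 1 — queue-2 at 120 > 70. queue-2 crashes.
  queue-2 sheds 120 req/s to db-r, search-1: 60 each.
    db-r: 10+60 = 70 ≤ 70
    search-1: 40+60 = 100 > 60
Round 2 — search-1 crashes.
  search-1 sheds 100 req/s to edge-1: 100 each.
    edge-1: 20+100 = 120 > 90
Round 3 — edge-1 crashes.
  edge-1 sheds 120 req/s to app-a, worker-2: 60 each.
    app-a: 60+60 = 120 ≤ 150
    worker-2: 40+60 = 100 ≤ 100
No further crashes.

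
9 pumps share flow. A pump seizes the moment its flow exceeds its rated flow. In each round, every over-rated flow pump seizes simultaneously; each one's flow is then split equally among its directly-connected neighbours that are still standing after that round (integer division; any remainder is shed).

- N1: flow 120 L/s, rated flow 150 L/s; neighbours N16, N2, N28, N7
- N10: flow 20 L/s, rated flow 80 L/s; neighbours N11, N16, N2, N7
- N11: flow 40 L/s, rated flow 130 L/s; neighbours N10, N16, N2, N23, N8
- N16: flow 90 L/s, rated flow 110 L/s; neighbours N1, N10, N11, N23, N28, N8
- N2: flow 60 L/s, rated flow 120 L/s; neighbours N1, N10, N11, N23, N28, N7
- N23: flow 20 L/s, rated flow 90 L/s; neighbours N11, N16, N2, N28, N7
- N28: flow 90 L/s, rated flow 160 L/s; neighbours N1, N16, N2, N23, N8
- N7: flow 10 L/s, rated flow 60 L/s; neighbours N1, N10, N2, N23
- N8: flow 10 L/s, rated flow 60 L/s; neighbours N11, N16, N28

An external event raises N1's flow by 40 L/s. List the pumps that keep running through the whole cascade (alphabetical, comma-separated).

N10, N11, N2, N23, N28, N7, N8

Round 1 — N1 at 160 > 150. N1 seizes.
  N1 sheds 160 L/s to N16, N2, N28, N7: 40 each.
    N16: 90+40 = 130 > 110
    N2: 60+40 = 100 ≤ 120
    N28: 90+40 = 130 ≤ 160
    N7: 10+40 = 50 ≤ 60
Round 2 — N16 seizes.
  N16 sheds 130 L/s to N10, N11, N23, N28, N8: 26 each.
    N10: 20+26 = 46 ≤ 80
    N11: 40+26 = 66 ≤ 130
    N23: 20+26 = 46 ≤ 90
    N28: 130+26 = 156 ≤ 160
    N8: 10+26 = 36 ≤ 60
No further seizures.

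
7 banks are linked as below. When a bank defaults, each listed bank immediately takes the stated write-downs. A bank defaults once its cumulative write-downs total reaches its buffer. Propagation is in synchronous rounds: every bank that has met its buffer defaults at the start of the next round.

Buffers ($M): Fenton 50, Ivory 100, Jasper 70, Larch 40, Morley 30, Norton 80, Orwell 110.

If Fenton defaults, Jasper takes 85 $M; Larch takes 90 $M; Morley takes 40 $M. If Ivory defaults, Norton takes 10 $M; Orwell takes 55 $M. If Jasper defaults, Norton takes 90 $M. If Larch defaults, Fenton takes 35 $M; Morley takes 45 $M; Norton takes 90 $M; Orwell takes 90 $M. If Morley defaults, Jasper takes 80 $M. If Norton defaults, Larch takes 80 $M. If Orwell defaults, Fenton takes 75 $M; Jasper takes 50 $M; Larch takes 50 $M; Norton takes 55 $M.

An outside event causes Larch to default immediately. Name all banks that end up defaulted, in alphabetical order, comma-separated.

Round 1 — Larch defaults (initial).
  Fenton: +35 → 35 < 50
  Morley: +45 → 45 ≥ 30
  Norton: +90 → 90 ≥ 80
  Orwell: +90 → 90 < 110
Round 2 — Morley, Norton default.
  Jasper: +80 → 80 ≥ 70
Round 3 — Jasper defaults.
No further defaults.

Jasper, Larch, Morley, Norton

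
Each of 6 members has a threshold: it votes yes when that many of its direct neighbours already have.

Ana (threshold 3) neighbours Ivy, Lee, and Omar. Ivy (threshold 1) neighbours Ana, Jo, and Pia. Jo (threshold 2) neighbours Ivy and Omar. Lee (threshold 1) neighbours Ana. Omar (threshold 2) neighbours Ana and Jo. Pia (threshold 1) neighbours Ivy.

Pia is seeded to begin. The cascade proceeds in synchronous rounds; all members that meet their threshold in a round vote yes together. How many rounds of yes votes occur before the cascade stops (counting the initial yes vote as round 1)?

Round 1 — Pia votes yes (initial).
Round 2 — checking thresholds:
  Ivy: 1 of 3 neighbours ≥ 1, votes yes.
Round 3 — no new yes votes; cascade stops.

2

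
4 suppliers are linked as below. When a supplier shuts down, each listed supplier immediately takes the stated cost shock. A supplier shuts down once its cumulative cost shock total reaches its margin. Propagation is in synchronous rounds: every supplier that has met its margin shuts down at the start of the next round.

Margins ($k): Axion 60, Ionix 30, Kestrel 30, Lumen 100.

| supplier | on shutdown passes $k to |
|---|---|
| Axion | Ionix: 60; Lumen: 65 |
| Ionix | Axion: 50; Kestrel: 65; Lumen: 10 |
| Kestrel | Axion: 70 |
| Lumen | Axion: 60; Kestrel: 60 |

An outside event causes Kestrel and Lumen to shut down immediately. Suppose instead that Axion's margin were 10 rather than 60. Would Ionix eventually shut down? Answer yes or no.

With Axion's margin at 10:
Round 1 — Kestrel, Lumen shut down (initial).
  Axion: +70+60 → 130 ≥ 10
Round 2 — Axion shuts down.
  Ionix: +60 → 60 ≥ 30
Round 3 — Ionix shuts down.
No further shutdowns.

yes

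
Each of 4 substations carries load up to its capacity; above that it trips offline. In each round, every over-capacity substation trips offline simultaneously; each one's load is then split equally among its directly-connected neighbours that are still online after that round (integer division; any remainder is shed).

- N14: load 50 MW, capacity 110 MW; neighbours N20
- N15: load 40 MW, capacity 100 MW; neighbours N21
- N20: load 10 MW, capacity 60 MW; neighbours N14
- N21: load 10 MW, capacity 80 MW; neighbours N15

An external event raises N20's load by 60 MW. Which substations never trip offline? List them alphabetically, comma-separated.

N15, N21

Round 1 — N20 at 70 > 60. N20 trips offline.
  N20 sheds 70 MW to N14: 70 each.
    N14: 50+70 = 120 > 110
Round 2 — N14 trips offline.
  N14 sheds 120 MW: no online neighbours, lost.
No further trips.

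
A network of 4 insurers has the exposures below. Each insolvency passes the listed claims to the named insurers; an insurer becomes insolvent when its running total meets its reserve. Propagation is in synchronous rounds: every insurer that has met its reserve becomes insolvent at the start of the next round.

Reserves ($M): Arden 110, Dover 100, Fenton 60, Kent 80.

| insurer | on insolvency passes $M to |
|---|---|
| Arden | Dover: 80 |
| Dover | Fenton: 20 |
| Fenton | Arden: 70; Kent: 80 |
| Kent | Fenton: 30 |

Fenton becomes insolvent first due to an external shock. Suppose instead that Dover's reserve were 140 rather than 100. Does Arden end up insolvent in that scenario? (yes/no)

no

With Dover's reserve at 140:
Round 1 — Fenton becomes insolvent (initial).
  Arden: +70 → 70 < 110
  Kent: +80 → 80 ≥ 80
Round 2 — Kent becomes insolvent.
No further insolvencies.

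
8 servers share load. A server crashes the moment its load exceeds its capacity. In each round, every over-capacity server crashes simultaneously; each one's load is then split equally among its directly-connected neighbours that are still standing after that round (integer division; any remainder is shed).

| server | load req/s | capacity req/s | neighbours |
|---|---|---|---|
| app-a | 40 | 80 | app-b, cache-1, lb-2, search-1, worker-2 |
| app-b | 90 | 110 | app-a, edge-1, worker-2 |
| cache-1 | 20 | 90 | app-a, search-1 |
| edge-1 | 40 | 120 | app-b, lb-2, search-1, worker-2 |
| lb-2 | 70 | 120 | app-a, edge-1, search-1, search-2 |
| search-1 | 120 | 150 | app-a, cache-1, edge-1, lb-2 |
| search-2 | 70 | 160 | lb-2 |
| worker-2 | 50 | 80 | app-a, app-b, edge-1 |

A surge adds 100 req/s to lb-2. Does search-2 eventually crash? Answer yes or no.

no

Round 1 — lb-2 at 170 > 120. lb-2 crashes.
  lb-2 sheds 170 req/s to app-a, edge-1, search-1, search-2: 42 each (2 lost).
    app-a: 40+42 = 82 > 80
    edge-1: 40+42 = 82 ≤ 120
    search-1: 120+42 = 162 > 150
    search-2: 70+42 = 112 ≤ 160
Round 2 — app-a, search-1 crash.
  app-a sheds 82 req/s to app-b, cache-1, worker-2: 27 each (1 lost).
    app-b: 90+27 = 117 > 110
    cache-1: 20+27 = 47 ≤ 90
    worker-2: 50+27 = 77 ≤ 80
  search-1 sheds 162 req/s to cache-1, edge-1: 81 each.
    cache-1: 47+81 = 128 > 90
    edge-1: 82+81 = 163 > 120
Round 3 — app-b, cache-1, edge-1 crash.
  app-b sheds 117 req/s to worker-2: 117 each.
    worker-2: 77+117 = 194 > 80
  cache-1 sheds 128 req/s: no online neighbours, lost.
  edge-1 sheds 163 req/s to worker-2: 163 each.
    worker-2: 194+163 = 357 > 80
Round 4 — worker-2 crashes.
  worker-2 sheds 357 req/s: no online neighbours, lost.
No further crashes.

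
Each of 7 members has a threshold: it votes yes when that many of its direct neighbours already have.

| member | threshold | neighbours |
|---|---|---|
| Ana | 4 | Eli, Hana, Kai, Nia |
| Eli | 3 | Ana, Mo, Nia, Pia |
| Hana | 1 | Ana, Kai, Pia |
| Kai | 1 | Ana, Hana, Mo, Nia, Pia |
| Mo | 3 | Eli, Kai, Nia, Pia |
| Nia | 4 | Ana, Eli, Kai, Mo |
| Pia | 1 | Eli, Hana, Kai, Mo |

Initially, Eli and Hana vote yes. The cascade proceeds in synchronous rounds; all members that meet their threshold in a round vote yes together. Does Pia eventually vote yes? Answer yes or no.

Round 1 — Eli, Hana vote yes (initial).
Round 2 — checking thresholds:
  Ana: 2 of 4 neighbours < 4, below threshold.
  Kai: 1 of 5 neighbours ≥ 1, votes yes.
  Mo: 1 of 4 neighbours < 3, below threshold.
  Nia: 1 of 4 neighbours < 4, below threshold.
  Pia: 2 of 4 neighbours ≥ 1, votes yes.
Round 3 — checking thresholds:
  Ana: 3 of 4 neighbours < 4, below threshold.
  Mo: 3 of 4 neighbours ≥ 3, votes yes.
  Nia: 2 of 4 neighbours < 4, below threshold.
Round 4 — no new yes votes; cascade stops.

yes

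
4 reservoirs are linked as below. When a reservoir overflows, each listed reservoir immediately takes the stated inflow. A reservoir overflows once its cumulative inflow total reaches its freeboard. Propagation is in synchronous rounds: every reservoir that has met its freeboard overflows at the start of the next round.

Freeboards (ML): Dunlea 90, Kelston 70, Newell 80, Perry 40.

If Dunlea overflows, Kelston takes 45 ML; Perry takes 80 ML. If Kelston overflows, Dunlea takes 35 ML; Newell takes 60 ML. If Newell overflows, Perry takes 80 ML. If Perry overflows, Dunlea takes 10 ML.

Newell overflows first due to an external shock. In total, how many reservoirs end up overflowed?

2

Round 1 — Newell overflows (initial).
  Perry: +80 → 80 ≥ 40
Round 2 — Perry overflows.
  Dunlea: +10 → 10 < 90
No further overflows.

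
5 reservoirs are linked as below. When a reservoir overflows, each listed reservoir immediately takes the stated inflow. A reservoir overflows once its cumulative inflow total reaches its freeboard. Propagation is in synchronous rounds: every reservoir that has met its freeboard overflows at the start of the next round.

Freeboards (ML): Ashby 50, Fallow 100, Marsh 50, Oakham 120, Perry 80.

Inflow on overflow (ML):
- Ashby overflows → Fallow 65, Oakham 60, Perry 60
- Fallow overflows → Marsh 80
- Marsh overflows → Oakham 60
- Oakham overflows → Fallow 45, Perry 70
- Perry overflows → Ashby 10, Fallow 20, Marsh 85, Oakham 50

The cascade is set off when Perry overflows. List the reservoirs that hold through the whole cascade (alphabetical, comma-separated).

Round 1 — Perry overflows (initial).
  Ashby: +10 → 10 < 50
  Fallow: +20 → 20 < 100
  Marsh: +85 → 85 ≥ 50
  Oakham: +50 → 50 < 120
Round 2 — Marsh overflows.
  Oakham: +60 → 110 < 120
No further overflows.

Ashby, Fallow, Oakham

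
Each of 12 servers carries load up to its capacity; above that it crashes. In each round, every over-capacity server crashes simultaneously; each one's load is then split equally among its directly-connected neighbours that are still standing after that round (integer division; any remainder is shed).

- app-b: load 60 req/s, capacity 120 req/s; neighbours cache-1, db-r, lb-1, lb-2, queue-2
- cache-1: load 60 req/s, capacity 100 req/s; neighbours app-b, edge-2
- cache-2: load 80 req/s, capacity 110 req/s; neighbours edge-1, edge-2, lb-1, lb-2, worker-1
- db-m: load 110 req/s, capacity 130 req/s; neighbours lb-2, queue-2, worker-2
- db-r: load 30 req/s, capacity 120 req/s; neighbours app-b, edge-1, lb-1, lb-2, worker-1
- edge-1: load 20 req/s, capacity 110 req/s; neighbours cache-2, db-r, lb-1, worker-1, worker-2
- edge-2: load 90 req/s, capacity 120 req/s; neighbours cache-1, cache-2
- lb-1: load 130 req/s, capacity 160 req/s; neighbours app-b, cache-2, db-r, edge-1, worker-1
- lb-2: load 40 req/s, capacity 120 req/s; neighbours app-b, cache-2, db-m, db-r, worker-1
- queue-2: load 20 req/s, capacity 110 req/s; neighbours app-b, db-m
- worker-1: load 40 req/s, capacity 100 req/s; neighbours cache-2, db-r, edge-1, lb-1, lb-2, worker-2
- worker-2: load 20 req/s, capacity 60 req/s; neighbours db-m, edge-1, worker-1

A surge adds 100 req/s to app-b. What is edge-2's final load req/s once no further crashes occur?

120

Round 1 — app-b at 160 > 120. app-b crashes.
  app-b sheds 160 req/s to cache-1, db-r, lb-1, lb-2, queue-2: 32 each.
    cache-1: 60+32 = 92 ≤ 100
    db-r: 30+32 = 62 ≤ 120
    lb-1: 130+32 = 162 > 160
    lb-2: 40+32 = 72 ≤ 120
    queue-2: 20+32 = 52 ≤ 110
Round 2 — lb-1 crashes.
  lb-1 sheds 162 req/s to cache-2, db-r, edge-1, worker-1: 40 each (2 lost).
    cache-2: 80+40 = 120 > 110
    db-r: 62+40 = 102 ≤ 120
    edge-1: 20+40 = 60 ≤ 110
    worker-1: 40+40 = 80 ≤ 100
Round 3 — cache-2 crashes.
  cache-2 sheds 120 req/s to edge-1, edge-2, lb-2, worker-1: 30 each.
    edge-1: 60+30 = 90 ≤ 110
    edge-2: 90+30 = 120 ≤ 120
    lb-2: 72+30 = 102 ≤ 120
    worker-1: 80+30 = 110 > 100
Round 4 — worker-1 crashes.
  worker-1 sheds 110 req/s to db-r, edge-1, lb-2, worker-2: 27 each (2 lost).
    db-r: 102+27 = 129 > 120
    edge-1: 90+27 = 117 > 110
    lb-2: 102+27 = 129 > 120
    worker-2: 20+27 = 47 ≤ 60
Round 5 — db-r, edge-1, lb-2 crash.
  db-r sheds 129 req/s: no online neighbours, lost.
  edge-1 sheds 117 req/s to worker-2: 117 each.
    worker-2: 47+117 = 164 > 60
  lb-2 sheds 129 req/s to db-m: 129 each.
    db-m: 110+129 = 239 > 130
Round 6 — db-m, worker-2 crash.
  db-m sheds 239 req/s to queue-2: 239 each.
    queue-2: 52+239 = 291 > 110
  worker-2 sheds 164 req/s: no online neighbours, lost.
Round 7 — queue-2 crashes.
  queue-2 sheds 291 req/s: no online neighbours, lost.
No further crashes.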